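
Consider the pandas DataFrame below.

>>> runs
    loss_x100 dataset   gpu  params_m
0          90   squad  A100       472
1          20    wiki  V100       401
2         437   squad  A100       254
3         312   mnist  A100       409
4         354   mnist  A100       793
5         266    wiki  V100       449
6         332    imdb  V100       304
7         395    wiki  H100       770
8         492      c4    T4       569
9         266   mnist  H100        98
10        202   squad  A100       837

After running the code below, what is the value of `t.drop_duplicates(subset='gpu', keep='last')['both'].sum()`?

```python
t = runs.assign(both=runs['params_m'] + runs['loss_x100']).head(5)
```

1568

add column both = runs['params_m'] + runs['loss_x100']:
    loss_x100 dataset   gpu  params_m  both
0          90   squad  A100       472   562
1          20    wiki  V100       401   421
2         437   squad  A100       254   691
3         312   mnist  A100       409   721
4         354   mnist  A100       793  1147
5         266    wiki  V100       449   715
6         332    imdb  V100       304   636
7         395    wiki  H100       770  1165
8         492      c4    T4       569  1061
9         266   mnist  H100        98   364
10        202   squad  A100       837  1039
take first 5 rows:
   loss_x100 dataset   gpu  params_m  both
0         90   squad  A100       472   562
1         20    wiki  V100       401   421
2        437   squad  A100       254   691
3        312   mnist  A100       409   721
4        354   mnist  A100       793  1147
drop duplicate gpu (keep=last):
   loss_x100 dataset   gpu  params_m  both
1         20    wiki  V100       401   421
4        354   mnist  A100       793  1147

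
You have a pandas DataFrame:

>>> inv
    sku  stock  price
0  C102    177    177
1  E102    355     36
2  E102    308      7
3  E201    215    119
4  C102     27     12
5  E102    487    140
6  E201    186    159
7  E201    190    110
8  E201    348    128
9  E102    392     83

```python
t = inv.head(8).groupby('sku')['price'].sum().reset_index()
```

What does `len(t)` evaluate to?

3

take first 8 rows:
    sku  stock  price
0  C102    177    177
1  E102    355     36
2  E102    308      7
3  E201    215    119
4  C102     27     12
5  E102    487    140
6  E201    186    159
7  E201    190    110
group by sku, sum of price:
sku
C102    189
E102    183
E201    388
Name: price, dtype: int64
reset_index():
    sku  price
0  C102    189
1  E102    183
2  E201    388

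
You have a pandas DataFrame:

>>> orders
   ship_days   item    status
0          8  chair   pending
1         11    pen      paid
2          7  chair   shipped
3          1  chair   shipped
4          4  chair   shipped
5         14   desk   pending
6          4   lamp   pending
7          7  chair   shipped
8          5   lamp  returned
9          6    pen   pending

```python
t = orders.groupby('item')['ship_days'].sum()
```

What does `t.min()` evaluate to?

group by item, sum of ship_days:
item
chair    27
desk     14
lamp      9
pen      17
Name: ship_days, dtype: int64
Taking the min of the resulting series gives 9.

9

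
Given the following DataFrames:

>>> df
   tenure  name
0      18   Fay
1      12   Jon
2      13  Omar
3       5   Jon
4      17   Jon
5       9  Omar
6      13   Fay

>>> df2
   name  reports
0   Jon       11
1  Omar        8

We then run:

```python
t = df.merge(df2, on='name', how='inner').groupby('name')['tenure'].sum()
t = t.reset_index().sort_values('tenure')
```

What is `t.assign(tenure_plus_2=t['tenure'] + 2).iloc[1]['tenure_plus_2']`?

merge on 'name' (how='inner') → 5 rows:
   tenure  name  reports
0      12   Jon       11
1      13  Omar        8
2       5   Jon       11
3      17   Jon       11
4       9  Omar        8
group by name, sum of tenure:
name
Jon     34
Omar    22
Name: tenure, dtype: int64
reset_index():
   name  tenure
0   Jon      34
1  Omar      22
sort by tenure:
   name  tenure
1  Omar      22
0   Jon      34
add column tenure_plus_2 = t['tenure'] + 2:
   name  tenure  tenure_plus_2
1  Omar      22             24
0   Jon      34             36
Hence 36.

36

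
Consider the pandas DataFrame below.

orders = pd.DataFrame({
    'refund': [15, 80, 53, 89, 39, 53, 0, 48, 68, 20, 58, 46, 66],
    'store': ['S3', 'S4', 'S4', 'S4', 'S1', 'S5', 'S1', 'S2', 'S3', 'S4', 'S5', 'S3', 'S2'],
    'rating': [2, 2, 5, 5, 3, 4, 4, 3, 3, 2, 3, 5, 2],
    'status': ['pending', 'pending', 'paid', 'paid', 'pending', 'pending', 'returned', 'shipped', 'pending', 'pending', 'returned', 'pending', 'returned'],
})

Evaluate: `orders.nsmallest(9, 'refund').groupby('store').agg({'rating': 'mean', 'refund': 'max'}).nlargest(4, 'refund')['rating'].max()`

take 9 rows with smallest refund:
    refund store  rating    status
6        0    S1       4  returned
0       15    S3       2   pending
9       20    S4       2   pending
4       39    S1       3   pending
11      46    S3       5   pending
7       48    S2       3   shipped
2       53    S4       5      paid
5       53    S5       4   pending
10      58    S5       3  returned
group by store: mean(rating), max(refund):
       rating  refund
store                
S1        3.5      39
S2        3.0      48
S3        3.5      46
S4        3.5      53
S5        3.5      58
take 4 rows with largest refund:
       rating  refund
store                
S5        3.5      58
S4        3.5      53
S2        3.0      48
S3        3.5      46
Finally, max of column 'rating' = 3.5.

3.5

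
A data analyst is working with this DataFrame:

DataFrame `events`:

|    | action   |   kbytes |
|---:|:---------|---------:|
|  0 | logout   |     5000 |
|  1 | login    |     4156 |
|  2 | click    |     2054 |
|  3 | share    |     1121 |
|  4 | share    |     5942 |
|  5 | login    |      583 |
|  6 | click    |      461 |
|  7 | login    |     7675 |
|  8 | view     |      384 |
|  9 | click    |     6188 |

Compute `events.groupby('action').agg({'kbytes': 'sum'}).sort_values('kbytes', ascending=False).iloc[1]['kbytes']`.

8703

group by action, sum of kbytes:
        kbytes
action        
click     8703
login    12414
logout    5000
share     7063
view       384
sort by kbytes descending:
        kbytes
action        
login    12414
click     8703
share     7063
logout    5000
view       384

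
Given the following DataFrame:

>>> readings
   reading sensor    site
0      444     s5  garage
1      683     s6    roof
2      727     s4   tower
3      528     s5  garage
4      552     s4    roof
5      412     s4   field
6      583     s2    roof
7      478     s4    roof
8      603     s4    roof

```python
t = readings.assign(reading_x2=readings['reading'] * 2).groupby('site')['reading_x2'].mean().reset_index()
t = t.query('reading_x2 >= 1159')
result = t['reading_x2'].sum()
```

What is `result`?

2613.6

add column reading_x2 = readings['reading'] * 2:
   reading sensor    site  reading_x2
0      444     s5  garage         888
1      683     s6    roof        1366
2      727     s4   tower        1454
3      528     s5  garage        1056
4      552     s4    roof        1104
5      412     s4   field         824
6      583     s2    roof        1166
7      478     s4    roof         956
8      603     s4    roof        1206
group by site, mean of reading_x2:
site
field      824.0
garage     972.0
roof      1159.6
tower     1454.0
Name: reading_x2, dtype: float64
reset_index():
     site  reading_x2
0   field       824.0
1  garage       972.0
2    roof      1159.6
3   tower      1454.0
filter rows where reading_x2 >= 1159:
    site  reading_x2
2   roof      1159.6
3  tower      1454.0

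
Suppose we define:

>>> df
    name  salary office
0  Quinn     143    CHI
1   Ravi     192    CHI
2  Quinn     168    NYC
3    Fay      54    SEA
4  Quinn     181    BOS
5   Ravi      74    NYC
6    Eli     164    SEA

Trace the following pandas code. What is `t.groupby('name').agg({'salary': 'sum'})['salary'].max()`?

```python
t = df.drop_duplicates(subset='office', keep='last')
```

drop duplicate office (keep=last):
    name  salary office
1   Ravi     192    CHI
4  Quinn     181    BOS
5   Ravi      74    NYC
6    Eli     164    SEA
group by name, sum of salary:
       salary
name         
Eli       164
Quinn     181
Ravi      266
Taking the max of column 'salary' gives 266.

266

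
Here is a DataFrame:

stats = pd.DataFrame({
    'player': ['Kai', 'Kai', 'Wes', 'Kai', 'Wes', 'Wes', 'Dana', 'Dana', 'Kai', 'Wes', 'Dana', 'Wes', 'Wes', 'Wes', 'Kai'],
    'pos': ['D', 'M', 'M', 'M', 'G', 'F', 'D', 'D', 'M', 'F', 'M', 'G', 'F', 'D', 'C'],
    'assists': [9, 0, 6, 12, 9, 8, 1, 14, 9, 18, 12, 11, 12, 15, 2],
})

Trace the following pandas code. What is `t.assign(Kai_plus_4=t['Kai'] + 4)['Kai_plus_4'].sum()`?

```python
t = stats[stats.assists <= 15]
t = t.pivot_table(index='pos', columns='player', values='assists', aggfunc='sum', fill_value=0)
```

filter rows where assists <= 15:
   player pos  assists
0     Kai   D        9
1     Kai   M        0
2     Wes   M        6
3     Kai   M       12
4     Wes   G        9
5     Wes   F        8
6    Dana   D        1
7    Dana   D       14
8     Kai   M        9
10   Dana   M       12
11    Wes   G       11
12    Wes   F       12
13    Wes   D       15
14    Kai   C        2
pivot: rows=pos, cols=player, sum(assists):
player  Dana  Kai  Wes
pos                   
C          0    2    0
D         15    9   15
F          0    0   20
G          0    0   20
M         12   21    6
add column Kai_plus_4 = t['Kai'] + 4:
player  Dana  Kai  Wes  Kai_plus_4
pos                               
C          0    2    0           6
D         15    9   15          13
F          0    0   20           4
G          0    0   20           4
M         12   21    6          25
The sum of column 'Kai_plus_4' is 52.

52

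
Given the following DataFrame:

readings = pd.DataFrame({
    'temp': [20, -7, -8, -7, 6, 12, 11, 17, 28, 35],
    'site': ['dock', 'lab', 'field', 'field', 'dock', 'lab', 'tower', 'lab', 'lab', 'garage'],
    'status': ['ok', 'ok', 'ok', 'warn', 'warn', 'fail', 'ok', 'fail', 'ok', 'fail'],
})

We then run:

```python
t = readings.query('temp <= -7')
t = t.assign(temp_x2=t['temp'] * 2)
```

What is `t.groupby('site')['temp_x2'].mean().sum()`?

filter rows where temp <= -7:
   temp   site status
1    -7    lab     ok
2    -8  field     ok
3    -7  field   warn
add column temp_x2 = t['temp'] * 2:
   temp   site status  temp_x2
1    -7    lab     ok      -14
2    -8  field     ok      -16
3    -7  field   warn      -14
group by site, mean of temp_x2:
site
field   -15.0
lab     -14.0
Name: temp_x2, dtype: float64
Then the sum of the resulting series: -29.0

-29.0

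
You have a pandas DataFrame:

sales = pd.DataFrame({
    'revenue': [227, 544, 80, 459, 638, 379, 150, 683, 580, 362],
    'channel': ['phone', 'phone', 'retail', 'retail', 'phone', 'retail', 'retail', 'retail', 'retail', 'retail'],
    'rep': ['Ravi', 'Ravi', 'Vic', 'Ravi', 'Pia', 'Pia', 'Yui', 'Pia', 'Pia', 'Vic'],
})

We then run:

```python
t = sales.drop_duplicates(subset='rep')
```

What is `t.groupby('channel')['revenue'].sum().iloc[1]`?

drop duplicate rep (keep=first):
   revenue channel   rep
0      227   phone  Ravi
2       80  retail   Vic
4      638   phone   Pia
6      150  retail   Yui
group by channel, sum of revenue:
channel
phone     865
retail    230
Name: revenue, dtype: int64
So iloc[1] = 230.

230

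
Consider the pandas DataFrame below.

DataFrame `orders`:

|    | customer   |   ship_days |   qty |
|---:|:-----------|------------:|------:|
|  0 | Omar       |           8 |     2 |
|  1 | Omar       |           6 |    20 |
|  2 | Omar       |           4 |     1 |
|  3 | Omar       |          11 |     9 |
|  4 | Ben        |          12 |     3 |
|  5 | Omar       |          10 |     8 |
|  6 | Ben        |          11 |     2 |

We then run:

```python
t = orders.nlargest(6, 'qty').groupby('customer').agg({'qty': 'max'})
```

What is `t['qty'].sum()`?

23

take 6 rows with largest qty:
  customer  ship_days  qty
1     Omar          6   20
3     Omar         11    9
5     Omar         10    8
4      Ben         12    3
0     Omar          8    2
6      Ben         11    2
group by customer, max of qty:
          qty
customer     
Ben         3
Omar       20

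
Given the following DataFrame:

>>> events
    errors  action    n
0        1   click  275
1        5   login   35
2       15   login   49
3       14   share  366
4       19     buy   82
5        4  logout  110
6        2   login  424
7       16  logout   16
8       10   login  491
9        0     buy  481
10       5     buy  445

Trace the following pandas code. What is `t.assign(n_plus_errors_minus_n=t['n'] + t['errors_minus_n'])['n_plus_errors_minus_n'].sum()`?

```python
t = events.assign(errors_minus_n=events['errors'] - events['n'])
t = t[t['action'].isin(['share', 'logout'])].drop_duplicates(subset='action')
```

add column errors_minus_n = events['errors'] - events['n']:
    errors  action    n  errors_minus_n
0        1   click  275            -274
1        5   login   35             -30
2       15   login   49             -34
3       14   share  366            -352
4       19     buy   82             -63
5        4  logout  110            -106
6        2   login  424            -422
7       16  logout   16               0
8       10   login  491            -481
9        0     buy  481            -481
10       5     buy  445            -440
filter rows where action in ['share', 'logout']:
   errors  action    n  errors_minus_n
3      14   share  366            -352
5       4  logout  110            -106
7      16  logout   16               0
drop duplicate action (keep=first):
   errors  action    n  errors_minus_n
3      14   share  366            -352
5       4  logout  110            -106
add column n_plus_errors_minus_n = t['n'] + t['errors_minus_n']:
   errors  action    n  errors_minus_n  n_plus_errors_minus_n
3      14   share  366            -352                     14
5       4  logout  110            -106                      4

18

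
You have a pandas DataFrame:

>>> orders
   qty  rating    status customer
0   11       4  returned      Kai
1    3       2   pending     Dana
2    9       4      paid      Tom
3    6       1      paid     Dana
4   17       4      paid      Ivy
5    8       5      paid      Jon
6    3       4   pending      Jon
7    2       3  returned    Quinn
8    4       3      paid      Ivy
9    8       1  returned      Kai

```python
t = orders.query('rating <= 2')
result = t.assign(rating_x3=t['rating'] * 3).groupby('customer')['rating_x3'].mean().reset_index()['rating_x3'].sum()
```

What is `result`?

7.5

filter rows where rating <= 2:
   qty  rating    status customer
1    3       2   pending     Dana
3    6       1      paid     Dana
9    8       1  returned      Kai
add column rating_x3 = t['rating'] * 3:
   qty  rating    status customer  rating_x3
1    3       2   pending     Dana          6
3    6       1      paid     Dana          3
9    8       1  returned      Kai          3
group by customer, mean of rating_x3:
customer
Dana    4.5
Kai     3.0
Name: rating_x3, dtype: float64
reset_index():
  customer  rating_x3
0     Dana        4.5
1      Kai        3.0
So sum() = 7.5.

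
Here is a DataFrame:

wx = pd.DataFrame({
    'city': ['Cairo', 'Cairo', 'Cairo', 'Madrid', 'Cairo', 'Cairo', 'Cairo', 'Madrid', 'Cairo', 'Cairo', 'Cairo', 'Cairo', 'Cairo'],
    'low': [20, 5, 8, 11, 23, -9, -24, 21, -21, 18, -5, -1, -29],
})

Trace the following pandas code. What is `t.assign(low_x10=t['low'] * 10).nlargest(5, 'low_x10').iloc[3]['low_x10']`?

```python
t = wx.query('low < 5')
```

filter rows where low < 5:
     city  low
5   Cairo   -9
6   Cairo  -24
8   Cairo  -21
10  Cairo   -5
11  Cairo   -1
12  Cairo  -29
add column low_x10 = t['low'] * 10:
     city  low  low_x10
5   Cairo   -9      -90
6   Cairo  -24     -240
8   Cairo  -21     -210
10  Cairo   -5      -50
11  Cairo   -1      -10
12  Cairo  -29     -290
take 5 rows with largest low_x10:
     city  low  low_x10
11  Cairo   -1      -10
10  Cairo   -5      -50
5   Cairo   -9      -90
8   Cairo  -21     -210
6   Cairo  -24     -240
value at position 3, column 'low_x10' → -210

-210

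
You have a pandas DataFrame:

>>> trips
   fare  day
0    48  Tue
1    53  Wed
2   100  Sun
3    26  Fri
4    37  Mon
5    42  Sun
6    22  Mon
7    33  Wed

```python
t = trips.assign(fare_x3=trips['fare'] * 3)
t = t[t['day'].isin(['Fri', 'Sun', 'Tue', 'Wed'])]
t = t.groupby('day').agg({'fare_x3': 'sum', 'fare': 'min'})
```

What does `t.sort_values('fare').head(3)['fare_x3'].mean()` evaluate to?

add column fare_x3 = trips['fare'] * 3:
   fare  day  fare_x3
0    48  Tue      144
1    53  Wed      159
2   100  Sun      300
3    26  Fri       78
4    37  Mon      111
5    42  Sun      126
6    22  Mon       66
7    33  Wed       99
filter rows where day in ['Fri', 'Sun', 'Tue', 'Wed']:
   fare  day  fare_x3
0    48  Tue      144
1    53  Wed      159
2   100  Sun      300
3    26  Fri       78
5    42  Sun      126
7    33  Wed       99
group by day: sum(fare_x3), min(fare):
     fare_x3  fare
day               
Fri       78    26
Sun      426    42
Tue      144    48
Wed      258    33
sort by fare:
     fare_x3  fare
day               
Fri       78    26
Wed      258    33
Sun      426    42
Tue      144    48
take first 3 rows:
     fare_x3  fare
day               
Fri       78    26
Wed      258    33
Sun      426    42
Hence 254.0.

254.0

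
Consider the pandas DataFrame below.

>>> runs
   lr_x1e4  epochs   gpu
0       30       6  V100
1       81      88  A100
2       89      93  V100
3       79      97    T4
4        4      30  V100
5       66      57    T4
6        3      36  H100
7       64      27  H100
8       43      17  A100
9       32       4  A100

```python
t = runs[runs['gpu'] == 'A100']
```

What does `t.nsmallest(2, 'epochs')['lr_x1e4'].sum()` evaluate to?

75

filter rows where gpu == 'A100':
   lr_x1e4  epochs   gpu
1       81      88  A100
8       43      17  A100
9       32       4  A100
take 2 rows with smallest epochs:
   lr_x1e4  epochs   gpu
9       32       4  A100
8       43      17  A100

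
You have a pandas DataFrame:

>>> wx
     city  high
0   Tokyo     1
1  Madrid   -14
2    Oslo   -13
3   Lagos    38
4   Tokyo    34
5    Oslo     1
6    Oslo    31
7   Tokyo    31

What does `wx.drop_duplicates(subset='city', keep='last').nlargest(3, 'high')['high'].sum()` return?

drop duplicate city (keep=last):
     city  high
1  Madrid   -14
3   Lagos    38
6    Oslo    31
7   Tokyo    31
take 3 rows with largest high:
    city  high
3  Lagos    38
6   Oslo    31
7  Tokyo    31
So sum() = 100.

100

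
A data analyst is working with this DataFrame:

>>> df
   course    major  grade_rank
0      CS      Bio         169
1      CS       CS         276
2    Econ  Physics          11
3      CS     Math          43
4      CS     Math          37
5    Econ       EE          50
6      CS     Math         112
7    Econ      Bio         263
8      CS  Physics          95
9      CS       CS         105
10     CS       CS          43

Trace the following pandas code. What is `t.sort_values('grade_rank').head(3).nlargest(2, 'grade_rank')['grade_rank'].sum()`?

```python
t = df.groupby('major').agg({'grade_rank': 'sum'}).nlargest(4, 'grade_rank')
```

616

group by major, sum of grade_rank:
         grade_rank
major              
Bio             432
CS              424
EE               50
Math            192
Physics         106
take 4 rows with largest grade_rank:
         grade_rank
major              
Bio             432
CS              424
Math            192
Physics         106
sort by grade_rank:
         grade_rank
major              
Physics         106
Math            192
CS              424
Bio             432
take first 3 rows:
         grade_rank
major              
Physics         106
Math            192
CS              424
take 2 rows with largest grade_rank:
       grade_rank
major            
CS            424
Math          192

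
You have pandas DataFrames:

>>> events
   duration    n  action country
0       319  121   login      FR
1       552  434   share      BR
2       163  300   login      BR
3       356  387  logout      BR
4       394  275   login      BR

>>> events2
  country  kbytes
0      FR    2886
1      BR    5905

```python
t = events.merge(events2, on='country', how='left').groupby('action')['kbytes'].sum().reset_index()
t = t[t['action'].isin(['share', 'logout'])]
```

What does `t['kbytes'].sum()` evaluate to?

merge on 'country' (how='left') → 5 rows:
   duration    n  action country  kbytes
0       319  121   login      FR    2886
1       552  434   share      BR    5905
2       163  300   login      BR    5905
3       356  387  logout      BR    5905
4       394  275   login      BR    5905
group by action, sum of kbytes:
action
login     14696
logout     5905
share      5905
Name: kbytes, dtype: int64
reset_index():
   action  kbytes
0   login   14696
1  logout    5905
2   share    5905
filter rows where action in ['share', 'logout']:
   action  kbytes
1  logout    5905
2   share    5905

11810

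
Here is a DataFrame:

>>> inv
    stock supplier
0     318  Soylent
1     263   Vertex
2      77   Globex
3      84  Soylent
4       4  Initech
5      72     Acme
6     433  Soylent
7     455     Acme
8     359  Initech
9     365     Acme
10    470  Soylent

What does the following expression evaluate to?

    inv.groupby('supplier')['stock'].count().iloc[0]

3

group by supplier, count of stock:
supplier
Acme       3
Globex     1
Initech    2
Soylent    4
Vertex     1
Name: stock, dtype: int64
Then the value at position 0: 3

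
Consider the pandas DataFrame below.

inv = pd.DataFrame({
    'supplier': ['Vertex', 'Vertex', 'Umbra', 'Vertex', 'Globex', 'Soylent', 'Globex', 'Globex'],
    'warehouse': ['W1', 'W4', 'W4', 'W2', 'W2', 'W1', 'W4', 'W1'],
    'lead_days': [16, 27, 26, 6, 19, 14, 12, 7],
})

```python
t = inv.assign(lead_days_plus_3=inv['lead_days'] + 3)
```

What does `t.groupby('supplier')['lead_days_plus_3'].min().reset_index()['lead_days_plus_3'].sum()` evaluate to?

65

add column lead_days_plus_3 = inv['lead_days'] + 3:
  supplier warehouse  lead_days  lead_days_plus_3
0   Vertex        W1         16                19
1   Vertex        W4         27                30
2    Umbra        W4         26                29
3   Vertex        W2          6                 9
4   Globex        W2         19                22
5  Soylent        W1         14                17
6   Globex        W4         12                15
7   Globex        W1          7                10
group by supplier, min of lead_days_plus_3:
supplier
Globex     10
Soylent    17
Umbra      29
Vertex      9
Name: lead_days_plus_3, dtype: int64
reset_index():
  supplier  lead_days_plus_3
0   Globex                10
1  Soylent                17
2    Umbra                29
3   Vertex                 9
sum of column 'lead_days_plus_3' → 65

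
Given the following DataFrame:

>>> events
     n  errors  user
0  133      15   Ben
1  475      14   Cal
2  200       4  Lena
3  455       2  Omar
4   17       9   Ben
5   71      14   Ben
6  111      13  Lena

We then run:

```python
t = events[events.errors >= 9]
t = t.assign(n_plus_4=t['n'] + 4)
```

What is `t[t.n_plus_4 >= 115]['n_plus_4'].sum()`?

filter rows where errors >= 9:
     n  errors  user
0  133      15   Ben
1  475      14   Cal
4   17       9   Ben
5   71      14   Ben
6  111      13  Lena
add column n_plus_4 = t['n'] + 4:
     n  errors  user  n_plus_4
0  133      15   Ben       137
1  475      14   Cal       479
4   17       9   Ben        21
5   71      14   Ben        75
6  111      13  Lena       115
filter rows where n_plus_4 >= 115:
     n  errors  user  n_plus_4
0  133      15   Ben       137
1  475      14   Cal       479
6  111      13  Lena       115
Then the sum of column 'n_plus_4': 731

731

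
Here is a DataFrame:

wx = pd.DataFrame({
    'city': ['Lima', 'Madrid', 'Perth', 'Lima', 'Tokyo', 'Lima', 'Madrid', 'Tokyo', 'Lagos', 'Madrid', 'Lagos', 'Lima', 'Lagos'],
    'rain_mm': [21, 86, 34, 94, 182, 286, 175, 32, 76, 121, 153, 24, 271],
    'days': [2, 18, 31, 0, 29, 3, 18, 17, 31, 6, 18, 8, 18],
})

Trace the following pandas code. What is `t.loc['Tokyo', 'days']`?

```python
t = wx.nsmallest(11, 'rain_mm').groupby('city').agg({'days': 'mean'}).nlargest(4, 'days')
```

take 11 rows with smallest rain_mm:
      city  rain_mm  days
0     Lima       21     2
11    Lima       24     8
7    Tokyo       32    17
2    Perth       34    31
8    Lagos       76    31
1   Madrid       86    18
3     Lima       94     0
9   Madrid      121     6
10   Lagos      153    18
6   Madrid      175    18
4    Tokyo      182    29
group by city, mean of days:
             days
city             
Lagos   24.500000
Lima     3.333333
Madrid  14.000000
Perth   31.000000
Tokyo   23.000000
take 4 rows with largest days:
        days
city        
Perth   31.0
Lagos   24.5
Tokyo   23.0
Madrid  14.0
Taking the value at row 'Tokyo', column 'days' gives 23.0.

23.0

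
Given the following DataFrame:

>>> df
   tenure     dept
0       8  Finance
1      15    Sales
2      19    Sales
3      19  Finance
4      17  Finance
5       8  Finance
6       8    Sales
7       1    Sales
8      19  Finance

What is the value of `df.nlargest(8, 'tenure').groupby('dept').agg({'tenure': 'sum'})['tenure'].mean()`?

take 8 rows with largest tenure:
   tenure     dept
2      19    Sales
3      19  Finance
8      19  Finance
4      17  Finance
1      15    Sales
0       8  Finance
5       8  Finance
6       8    Sales
group by dept, sum of tenure:
         tenure
dept           
Finance      71
Sales        42

56.5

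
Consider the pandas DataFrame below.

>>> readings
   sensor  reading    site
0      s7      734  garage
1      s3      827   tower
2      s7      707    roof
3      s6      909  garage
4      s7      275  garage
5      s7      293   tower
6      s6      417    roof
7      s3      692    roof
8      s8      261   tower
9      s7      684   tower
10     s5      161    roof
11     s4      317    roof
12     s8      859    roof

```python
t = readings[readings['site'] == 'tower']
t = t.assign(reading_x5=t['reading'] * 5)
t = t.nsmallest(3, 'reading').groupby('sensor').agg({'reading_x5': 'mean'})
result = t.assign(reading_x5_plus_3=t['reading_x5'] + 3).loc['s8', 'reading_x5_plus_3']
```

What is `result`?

filter rows where site == 'tower':
  sensor  reading   site
1     s3      827  tower
5     s7      293  tower
8     s8      261  tower
9     s7      684  tower
add column reading_x5 = t['reading'] * 5:
  sensor  reading   site  reading_x5
1     s3      827  tower        4135
5     s7      293  tower        1465
8     s8      261  tower        1305
9     s7      684  tower        3420
take 3 rows with smallest reading:
  sensor  reading   site  reading_x5
8     s8      261  tower        1305
5     s7      293  tower        1465
9     s7      684  tower        3420
group by sensor, mean of reading_x5:
        reading_x5
sensor            
s7          2442.5
s8          1305.0
add column reading_x5_plus_3 = t['reading_x5'] + 3:
        reading_x5  reading_x5_plus_3
sensor                               
s7          2442.5             2445.5
s8          1305.0             1308.0
Finally, value at row 's8', column 'reading_x5_plus_3' = 1308.0.

1308.0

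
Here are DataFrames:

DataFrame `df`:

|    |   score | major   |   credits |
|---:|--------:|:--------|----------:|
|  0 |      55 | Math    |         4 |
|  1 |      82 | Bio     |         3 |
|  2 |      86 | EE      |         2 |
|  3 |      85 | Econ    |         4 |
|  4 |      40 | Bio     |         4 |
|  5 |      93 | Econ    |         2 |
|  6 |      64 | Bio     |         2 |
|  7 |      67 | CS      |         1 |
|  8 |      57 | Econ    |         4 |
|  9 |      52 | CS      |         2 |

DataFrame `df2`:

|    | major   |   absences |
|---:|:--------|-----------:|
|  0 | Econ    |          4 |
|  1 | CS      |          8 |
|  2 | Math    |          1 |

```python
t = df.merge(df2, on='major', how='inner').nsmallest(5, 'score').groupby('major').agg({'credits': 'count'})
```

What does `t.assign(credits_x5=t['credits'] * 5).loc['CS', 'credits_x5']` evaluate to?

merge on 'major' (how='inner') → 6 rows:
   score major  credits  absences
0     55  Math        4         1
1     85  Econ        4         4
2     93  Econ        2         4
3     67    CS        1         8
4     57  Econ        4         4
5     52    CS        2         8
take 5 rows with smallest score:
   score major  credits  absences
5     52    CS        2         8
0     55  Math        4         1
4     57  Econ        4         4
3     67    CS        1         8
1     85  Econ        4         4
group by major, count of credits:
       credits
major         
CS           2
Econ         2
Math         1
add column credits_x5 = t['credits'] * 5:
       credits  credits_x5
major                     
CS           2          10
Econ         2          10
Math         1           5

10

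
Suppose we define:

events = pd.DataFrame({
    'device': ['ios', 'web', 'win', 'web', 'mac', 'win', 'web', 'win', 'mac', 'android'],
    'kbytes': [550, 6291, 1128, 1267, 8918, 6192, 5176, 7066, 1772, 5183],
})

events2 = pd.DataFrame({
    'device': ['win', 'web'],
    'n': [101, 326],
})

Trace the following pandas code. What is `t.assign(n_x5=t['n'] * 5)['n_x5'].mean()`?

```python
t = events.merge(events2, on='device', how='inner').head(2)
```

1067.5

merge on 'device' (how='inner') → 6 rows:
  device  kbytes    n
0    web    6291  326
1    win    1128  101
2    web    1267  326
3    win    6192  101
4    web    5176  326
5    win    7066  101
take first 2 rows:
  device  kbytes    n
0    web    6291  326
1    win    1128  101
add column n_x5 = t['n'] * 5:
  device  kbytes    n  n_x5
0    web    6291  326  1630
1    win    1128  101   505
Taking the mean of column 'n_x5' gives 1067.5.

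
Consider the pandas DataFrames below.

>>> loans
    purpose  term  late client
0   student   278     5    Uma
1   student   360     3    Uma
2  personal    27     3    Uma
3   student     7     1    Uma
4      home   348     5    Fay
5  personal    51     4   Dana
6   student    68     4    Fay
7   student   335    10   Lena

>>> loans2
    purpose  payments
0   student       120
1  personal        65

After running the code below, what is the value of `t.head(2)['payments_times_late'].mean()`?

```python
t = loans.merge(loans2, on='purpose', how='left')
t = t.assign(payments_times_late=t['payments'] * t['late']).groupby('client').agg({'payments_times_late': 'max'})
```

370.0

merge on 'purpose' (how='left') → 8 rows:
    purpose  term  late client  payments
0   student   278     5    Uma     120.0
1   student   360     3    Uma     120.0
2  personal    27     3    Uma      65.0
3   student     7     1    Uma     120.0
4      home   348     5    Fay       NaN
5  personal    51     4   Dana      65.0
6   student    68     4    Fay     120.0
7   student   335    10   Lena     120.0
add column payments_times_late = t['payments'] * t['late']:
    purpose  term  late client  payments  payments_times_late
0   student   278     5    Uma     120.0                600.0
1   student   360     3    Uma     120.0                360.0
2  personal    27     3    Uma      65.0                195.0
3   student     7     1    Uma     120.0                120.0
4      home   348     5    Fay       NaN                  NaN
5  personal    51     4   Dana      65.0                260.0
6   student    68     4    Fay     120.0                480.0
7   student   335    10   Lena     120.0               1200.0
group by client, max of payments_times_late:
        payments_times_late
client                     
Dana                  260.0
Fay                   480.0
Lena                 1200.0
Uma                   600.0
take first 2 rows:
        payments_times_late
client                     
Dana                  260.0
Fay                   480.0
mean of column 'payments_times_late' → 370.0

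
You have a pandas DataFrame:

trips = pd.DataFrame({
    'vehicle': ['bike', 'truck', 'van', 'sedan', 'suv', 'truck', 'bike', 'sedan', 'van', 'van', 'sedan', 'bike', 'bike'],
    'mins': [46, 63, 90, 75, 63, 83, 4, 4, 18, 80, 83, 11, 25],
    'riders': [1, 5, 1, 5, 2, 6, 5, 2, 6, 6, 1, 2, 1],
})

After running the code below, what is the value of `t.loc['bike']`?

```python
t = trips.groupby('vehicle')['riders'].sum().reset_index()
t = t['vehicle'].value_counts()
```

1

group by vehicle, sum of riders:
vehicle
bike      9
sedan     8
suv       2
truck    11
van      13
Name: riders, dtype: int64
reset_index():
  vehicle  riders
0    bike       9
1   sedan       8
2     suv       2
3   truck      11
4     van      13
value_counts of vehicle:
vehicle
bike     1
sedan    1
suv      1
truck    1
van      1
Name: count, dtype: int64
The value at index 'bike' is 1.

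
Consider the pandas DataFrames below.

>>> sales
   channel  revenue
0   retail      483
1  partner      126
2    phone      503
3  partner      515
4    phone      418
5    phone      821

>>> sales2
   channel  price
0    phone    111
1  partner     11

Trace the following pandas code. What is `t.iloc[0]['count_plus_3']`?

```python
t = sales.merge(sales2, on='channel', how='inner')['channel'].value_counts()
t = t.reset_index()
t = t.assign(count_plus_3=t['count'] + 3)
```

merge on 'channel' (how='inner') → 5 rows:
   channel  revenue  price
0  partner      126     11
1    phone      503    111
2  partner      515     11
3    phone      418    111
4    phone      821    111
value_counts of channel:
channel
phone      3
partner    2
Name: count, dtype: int64
reset_index():
   channel  count
0    phone      3
1  partner      2
add column count_plus_3 = t['count'] + 3:
   channel  count  count_plus_3
0    phone      3             6
1  partner      2             5
Hence 6.

6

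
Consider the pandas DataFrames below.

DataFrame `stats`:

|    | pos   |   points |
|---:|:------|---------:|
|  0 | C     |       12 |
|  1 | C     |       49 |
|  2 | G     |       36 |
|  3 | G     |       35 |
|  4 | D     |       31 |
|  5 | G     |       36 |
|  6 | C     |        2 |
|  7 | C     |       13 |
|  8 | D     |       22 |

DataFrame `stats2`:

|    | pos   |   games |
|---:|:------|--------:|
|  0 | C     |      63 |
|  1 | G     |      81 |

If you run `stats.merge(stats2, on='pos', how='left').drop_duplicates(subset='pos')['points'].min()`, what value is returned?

12

merge on 'pos' (how='left') → 9 rows:
  pos  points  games
0   C      12   63.0
1   C      49   63.0
2   G      36   81.0
3   G      35   81.0
4   D      31    NaN
5   G      36   81.0
6   C       2   63.0
7   C      13   63.0
8   D      22    NaN
drop duplicate pos (keep=first):
  pos  points  games
0   C      12   63.0
2   G      36   81.0
4   D      31    NaN
Hence 12.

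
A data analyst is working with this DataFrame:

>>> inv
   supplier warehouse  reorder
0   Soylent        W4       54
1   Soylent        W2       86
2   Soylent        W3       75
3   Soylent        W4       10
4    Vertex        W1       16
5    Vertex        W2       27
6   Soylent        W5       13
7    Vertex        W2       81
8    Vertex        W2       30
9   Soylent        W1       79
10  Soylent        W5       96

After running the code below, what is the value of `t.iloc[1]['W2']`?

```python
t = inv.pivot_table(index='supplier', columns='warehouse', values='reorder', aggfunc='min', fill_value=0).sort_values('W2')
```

86

pivot: rows=supplier, cols=warehouse, min(reorder):
warehouse  W1  W2  W3  W4  W5
supplier                     
Soylent    79  86  75  10  13
Vertex     16  27   0   0   0
sort by W2:
warehouse  W1  W2  W3  W4  W5
supplier                     
Vertex     16  27   0   0   0
Soylent    79  86  75  10  13
Taking the value at position 1, column 'W2' gives 86.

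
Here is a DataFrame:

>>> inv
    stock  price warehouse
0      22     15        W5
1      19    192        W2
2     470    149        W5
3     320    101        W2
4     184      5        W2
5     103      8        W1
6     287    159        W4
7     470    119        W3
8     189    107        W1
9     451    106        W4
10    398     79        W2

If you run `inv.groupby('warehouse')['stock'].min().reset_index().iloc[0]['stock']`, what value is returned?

103

group by warehouse, min of stock:
warehouse
W1    103
W2     19
W3    470
W4    287
W5     22
Name: stock, dtype: int64
reset_index():
  warehouse  stock
0        W1    103
1        W2     19
2        W3    470
3        W4    287
4        W5     22
Finally, value at position 0, column 'stock' = 103.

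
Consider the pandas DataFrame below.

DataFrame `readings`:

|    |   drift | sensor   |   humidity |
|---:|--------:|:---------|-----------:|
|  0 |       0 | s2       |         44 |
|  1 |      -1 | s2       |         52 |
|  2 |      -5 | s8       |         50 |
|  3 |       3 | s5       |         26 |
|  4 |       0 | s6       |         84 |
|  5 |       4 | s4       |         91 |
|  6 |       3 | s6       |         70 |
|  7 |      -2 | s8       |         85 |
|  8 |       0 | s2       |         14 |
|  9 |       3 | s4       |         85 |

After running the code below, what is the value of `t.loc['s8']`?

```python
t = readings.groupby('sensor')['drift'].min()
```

-5

group by sensor, min of drift:
sensor
s2   -1
s4    3
s5    3
s6    0
s8   -5
Name: drift, dtype: int64
Finally, value at index 's8' = -5.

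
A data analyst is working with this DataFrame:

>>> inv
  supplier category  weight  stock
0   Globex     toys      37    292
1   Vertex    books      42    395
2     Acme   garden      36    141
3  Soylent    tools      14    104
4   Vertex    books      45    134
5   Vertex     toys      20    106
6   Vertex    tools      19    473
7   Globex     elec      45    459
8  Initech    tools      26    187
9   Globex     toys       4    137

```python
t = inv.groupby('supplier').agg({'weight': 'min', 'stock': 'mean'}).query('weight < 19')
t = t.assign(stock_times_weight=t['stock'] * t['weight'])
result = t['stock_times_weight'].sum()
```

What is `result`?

group by supplier: min(weight), mean(stock):
          weight  stock
supplier               
Acme          36  141.0
Globex         4  296.0
Initech       26  187.0
Soylent       14  104.0
Vertex        19  277.0
filter rows where weight < 19:
          weight  stock
supplier               
Globex         4  296.0
Soylent       14  104.0
add column stock_times_weight = t['stock'] * t['weight']:
          weight  stock  stock_times_weight
supplier                                   
Globex         4  296.0              1184.0
Soylent       14  104.0              1456.0
sum of column 'stock_times_weight' → 2640.0

2640.0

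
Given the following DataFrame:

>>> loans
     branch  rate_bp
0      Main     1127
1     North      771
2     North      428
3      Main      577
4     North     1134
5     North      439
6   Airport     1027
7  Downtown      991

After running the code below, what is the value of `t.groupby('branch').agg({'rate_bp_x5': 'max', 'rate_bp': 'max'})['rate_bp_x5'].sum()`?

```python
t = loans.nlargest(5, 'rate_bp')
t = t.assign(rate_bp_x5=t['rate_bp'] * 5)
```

21395

take 5 rows with largest rate_bp:
     branch  rate_bp
4     North     1134
0      Main     1127
6   Airport     1027
7  Downtown      991
1     North      771
add column rate_bp_x5 = t['rate_bp'] * 5:
     branch  rate_bp  rate_bp_x5
4     North     1134        5670
0      Main     1127        5635
6   Airport     1027        5135
7  Downtown      991        4955
1     North      771        3855
group by branch: max(rate_bp_x5), max(rate_bp):
          rate_bp_x5  rate_bp
branch                       
Airport         5135     1027
Downtown        4955      991
Main            5635     1127
North           5670     1134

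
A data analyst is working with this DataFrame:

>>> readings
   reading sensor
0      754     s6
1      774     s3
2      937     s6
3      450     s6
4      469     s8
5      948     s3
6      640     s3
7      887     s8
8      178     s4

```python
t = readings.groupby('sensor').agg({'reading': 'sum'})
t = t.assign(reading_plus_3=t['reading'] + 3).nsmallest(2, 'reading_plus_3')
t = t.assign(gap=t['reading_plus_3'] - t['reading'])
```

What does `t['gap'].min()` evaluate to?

3

group by sensor, sum of reading:
        reading
sensor         
s3         2362
s4          178
s6         2141
s8         1356
add column reading_plus_3 = t['reading'] + 3:
        reading  reading_plus_3
sensor                         
s3         2362            2365
s4          178             181
s6         2141            2144
s8         1356            1359
take 2 rows with smallest reading_plus_3:
        reading  reading_plus_3
sensor                         
s4          178             181
s8         1356            1359
add column gap = t['reading_plus_3'] - t['reading']:
        reading  reading_plus_3  gap
sensor                              
s4          178             181    3
s8         1356            1359    3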